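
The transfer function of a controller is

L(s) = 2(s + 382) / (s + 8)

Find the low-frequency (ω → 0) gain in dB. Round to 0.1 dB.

L(0) = 2·382 / (8) = 95.5
20 log₁₀(95.5) ≈ 39.60 dB

39.6 dB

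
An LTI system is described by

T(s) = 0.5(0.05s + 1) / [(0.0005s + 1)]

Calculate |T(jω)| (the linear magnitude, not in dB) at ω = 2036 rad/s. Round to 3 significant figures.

35.7

At ω = 2036 rad/s:
zero (1 + j2036·0.05) = 1 + j101.8 → |·| ≈ 101.8, ∠ ≈ 89.44°
pole (1 + j2036·0.0005) = 1 + j1.018 → |·| ≈ 1.427, ∠ ≈ 45.51°
|T| = 0.5 · 101.8 / (1.427) ≈ 35.669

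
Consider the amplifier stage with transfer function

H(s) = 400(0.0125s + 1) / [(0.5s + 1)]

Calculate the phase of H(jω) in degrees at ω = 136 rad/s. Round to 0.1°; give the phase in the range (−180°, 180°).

-29.6°

At ω = 136 rad/s:
zero (1 + j136·0.0125) = 1 + j1.7 → |·| ≈ 1.9723, ∠ ≈ 59.53°
pole (1 + j136·0.5) = 1 + j68 → |·| ≈ 68.007, ∠ ≈ 89.16°
∠H = (59.53°) − (89.16°) = -29.63°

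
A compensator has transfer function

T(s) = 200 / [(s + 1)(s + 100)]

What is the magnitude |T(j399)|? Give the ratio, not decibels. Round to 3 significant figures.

0.00122

At s = jω = j399:
pole (s+1): 1 + j399 → |·| = √(1²+399²) = √159202 ≈ 399, ∠ = arctan(399/1) ≈ 89.86°
pole (s+100): 100 + j399 → |·| = √(100²+399²) = √169201 ≈ 411.34, ∠ = arctan(399/100) ≈ 75.93°
|T| = 200 / 1.6412e+05 ≈ 0.0012186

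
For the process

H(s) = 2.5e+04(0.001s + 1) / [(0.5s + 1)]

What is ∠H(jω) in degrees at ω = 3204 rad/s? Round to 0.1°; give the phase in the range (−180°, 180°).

-17.3°

At ω = 3204 rad/s:
zero (1 + j3204·0.001) = 1 + j3.204 → |·| ≈ 3.3564, ∠ ≈ 72.67°
pole (1 + j3204·0.5) = 1 + j1602 → |·| ≈ 1602, ∠ ≈ 89.96°
∠H = (72.67°) − (89.96°) = -17.29°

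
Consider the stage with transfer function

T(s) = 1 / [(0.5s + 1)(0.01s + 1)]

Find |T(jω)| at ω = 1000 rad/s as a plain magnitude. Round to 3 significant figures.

0.000199

At ω = 1000 rad/s:
pole (1 + j1000·0.5) = 1 + j500 → |·| ≈ 500, ∠ ≈ 89.89°
pole (1 + j1000·0.01) = 1 + j10 → |·| ≈ 10.05, ∠ ≈ 84.29°
|T| = 1 · 1 / (500 · 10.05) ≈ 0.000199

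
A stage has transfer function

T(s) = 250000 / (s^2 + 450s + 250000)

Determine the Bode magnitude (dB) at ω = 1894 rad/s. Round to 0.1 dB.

-22.8 dB

At s = jω = j1894:
quadratic: (j1894)² + 450·j1894 + 250000 = -3337236 + j852300 → |·| ≈ 3.4444e+06, ∠ ≈ 165.67°
|T| = 250000 / 3.4444e+06 ≈ 0.072582
Gain = 20 log₁₀(0.072582) ≈ -22.78 dB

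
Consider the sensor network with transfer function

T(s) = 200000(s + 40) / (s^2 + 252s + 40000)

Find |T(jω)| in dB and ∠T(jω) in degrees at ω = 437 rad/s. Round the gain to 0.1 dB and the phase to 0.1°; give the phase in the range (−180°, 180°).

At s = jω = j437:
zero (s+40): 40 + j437 → |·| = √(40²+437²) = √192569 ≈ 438.83, ∠ = arctan(437/40) ≈ 84.77°
quadratic: (j437)² + 252·j437 + 40000 = -150969 + j110124 → |·| ≈ 1.8687e+05, ∠ ≈ 143.89°
|T| = 200000 · 438.83 / 1.8687e+05 ≈ 469.66
Gain = 20 log₁₀(469.66) ≈ 53.44 dB
∠T = 84.77° − 143.89° = -59.12°

53.4 dB, -59.1°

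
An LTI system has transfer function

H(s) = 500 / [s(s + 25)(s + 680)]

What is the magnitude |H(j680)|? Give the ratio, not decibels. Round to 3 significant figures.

1.12e-06

At s = jω = j680:
pole (s+25): 25 + j680 → |·| = √(25²+680²) = √463025 ≈ 680.46, ∠ = arctan(680/25) ≈ 87.89°
pole (s+680): 680 + j680 → |·| = √(680²+680²) = √924800 ≈ 961.67, ∠ = arctan(680/680) ≈ 45.00°
pole at origin: |s| = 680, ∠ = 90.00° (in denominator)
|H| = 500 / 4.4498e+08 ≈ 1.1236e-06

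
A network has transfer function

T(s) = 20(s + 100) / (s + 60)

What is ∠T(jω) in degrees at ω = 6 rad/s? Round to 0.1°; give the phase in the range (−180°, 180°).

-2.3°

At s = jω = j6:
zero (s+100): 100 + j6 → |·| = √(100²+6²) = √10036 ≈ 100.18, ∠ = arctan(6/100) ≈ 3.43°
pole (s+60): 60 + j6 → |·| = √(60²+6²) = √3636 ≈ 60.299, ∠ = arctan(6/60) ≈ 5.71°
∠T = 3.43° − 5.71° = -2.28°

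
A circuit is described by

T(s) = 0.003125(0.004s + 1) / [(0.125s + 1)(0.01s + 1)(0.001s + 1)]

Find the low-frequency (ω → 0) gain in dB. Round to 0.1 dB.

-50.1 dB

T(0) = 0.003125 · 1 / 1 = 0.003125
20 log₁₀(0.003125) ≈ -50.10 dB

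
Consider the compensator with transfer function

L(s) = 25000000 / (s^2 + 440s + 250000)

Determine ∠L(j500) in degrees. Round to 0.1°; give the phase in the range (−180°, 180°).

-90.0°

At s = jω = j500:
quadratic: (j500)² + 440·j500 + 250000 = 0 + j220000 → |·| ≈ 2.2e+05, ∠ ≈ 90.00°
∠L = 0.00° − 90.00° = -90.00°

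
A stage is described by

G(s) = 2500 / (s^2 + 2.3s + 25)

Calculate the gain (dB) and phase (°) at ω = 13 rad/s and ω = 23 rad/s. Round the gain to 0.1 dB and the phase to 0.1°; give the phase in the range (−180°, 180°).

ω = 13: 24.6 dB, -168.3°; ω = 23: 13.9 dB, -174.0°

At s = jω = j13:
quadratic: (j13)² + 2.3·j13 + 25 = -144 + j29.9 → |·| ≈ 147.07, ∠ ≈ 168.27°
|G| = 2500 / 147.07 ≈ 16.999
Gain = 20 log₁₀(16.999) ≈ 24.61 dB
∠G = 0.00° − 168.27° = -168.27°

At s = jω = j23:
quadratic: (j23)² + 2.3·j23 + 25 = -504 + j52.9 → |·| ≈ 506.77, ∠ ≈ 174.01°
|G| = 2500 / 506.77 ≈ 4.9332
Gain = 20 log₁₀(4.9332) ≈ 13.86 dB
∠G = 0.00° − 174.01° = -174.01°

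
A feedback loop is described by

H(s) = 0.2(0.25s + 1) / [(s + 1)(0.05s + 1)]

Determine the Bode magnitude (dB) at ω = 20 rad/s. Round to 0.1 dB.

At ω = 20 rad/s:
zero (1 + j20·0.25) = 1 + j5 → |·| ≈ 5.099, ∠ ≈ 78.69°
pole (1 + j20·1) = 1 + j20 → |·| ≈ 20.025, ∠ ≈ 87.14°
pole (1 + j20·0.05) = 1 + j1 → |·| ≈ 1.4142, ∠ ≈ 45.00°
|H| = 0.2 · 5.099 / (20.025 · 1.4142) ≈ 0.036011
Gain = 20 log₁₀(0.036011) ≈ -28.87 dB

-28.9 dB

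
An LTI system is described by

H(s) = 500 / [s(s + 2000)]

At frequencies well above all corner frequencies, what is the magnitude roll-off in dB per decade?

Each pole contributes −20 dB/decade at high frequency; each zero contributes +20 dB/decade.
Net: 0 zero(s) − 2 pole(s) → -40 dB/decade.

-40 dB/decade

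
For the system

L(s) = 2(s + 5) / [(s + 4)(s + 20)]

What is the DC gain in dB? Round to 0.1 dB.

L(0) = 2·5 / (4·20) = 0.125
20 log₁₀(0.125) ≈ -18.06 dB

-18.1 dB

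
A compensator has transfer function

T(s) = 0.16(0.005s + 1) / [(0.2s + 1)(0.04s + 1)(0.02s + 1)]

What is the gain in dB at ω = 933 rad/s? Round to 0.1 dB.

At ω = 933 rad/s:
zero (1 + j933·0.005) = 1 + j4.665 → |·| ≈ 4.771, ∠ ≈ 77.90°
pole (1 + j933·0.2) = 1 + j186.6 → |·| ≈ 186.6, ∠ ≈ 89.69°
pole (1 + j933·0.04) = 1 + j37.32 → |·| ≈ 37.333, ∠ ≈ 88.47°
pole (1 + j933·0.02) = 1 + j18.66 → |·| ≈ 18.687, ∠ ≈ 86.93°
|T| = 0.16 · 4.771 / (186.6 · 37.333 · 18.687) ≈ 5.8639e-06
Gain = 20 log₁₀(5.8639e-06) ≈ -104.64 dB

-104.6 dB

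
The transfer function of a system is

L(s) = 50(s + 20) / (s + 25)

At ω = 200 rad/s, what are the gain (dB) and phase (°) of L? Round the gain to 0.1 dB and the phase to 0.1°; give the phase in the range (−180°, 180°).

At s = jω = j200:
zero (s+20): 20 + j200 → |·| = √(20²+200²) = √40400 ≈ 201, ∠ = arctan(200/20) ≈ 84.29°
pole (s+25): 25 + j200 → |·| = √(25²+200²) = √40625 ≈ 201.56, ∠ = arctan(200/25) ≈ 82.87°
|L| = 50 · 201 / 201.56 ≈ 49.861
Gain = 20 log₁₀(49.861) ≈ 33.96 dB
∠L = 84.29° − 82.87° = 1.42°

34.0 dB, 1.4°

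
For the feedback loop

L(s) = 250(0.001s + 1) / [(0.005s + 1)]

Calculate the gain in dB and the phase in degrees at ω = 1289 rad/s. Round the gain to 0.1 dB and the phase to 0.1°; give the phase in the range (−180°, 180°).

At ω = 1289 rad/s:
zero (1 + j1289·0.001) = 1 + j1.289 → |·| ≈ 1.6314, ∠ ≈ 52.20°
pole (1 + j1289·0.005) = 1 + j6.445 → |·| ≈ 6.5221, ∠ ≈ 81.18°
|L| = 250 · 1.6314 / (6.5221) ≈ 62.534
Gain = 20 log₁₀(62.534) ≈ 35.92 dB
∠L = (52.20°) − (81.18°) = -28.98°

35.9 dB, -29.0°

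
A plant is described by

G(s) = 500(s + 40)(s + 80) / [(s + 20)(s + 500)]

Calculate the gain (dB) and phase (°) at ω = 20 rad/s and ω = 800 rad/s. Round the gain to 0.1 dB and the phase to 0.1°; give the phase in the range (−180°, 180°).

At s = jω = j20:
zero (s+40): 40 + j20 → |·| = √(40²+20²) = √2000 ≈ 44.721, ∠ = arctan(20/40) ≈ 26.57°
zero (s+80): 80 + j20 → |·| = √(80²+20²) = √6800 ≈ 82.462, ∠ = arctan(20/80) ≈ 14.04°
pole (s+20): 20 + j20 → |·| = √(20²+20²) = √800 ≈ 28.284, ∠ = arctan(20/20) ≈ 45.00°
pole (s+500): 500 + j20 → |·| = √(500²+20²) = √250400 ≈ 500.4, ∠ = arctan(20/500) ≈ 2.29°
|G| = 500 · 3687.8 / 14153 ≈ 130.28
Gain = 20 log₁₀(130.28) ≈ 42.30 dB
∠G = 40.61° − 47.29° = -6.68°

At s = jω = j800:
zero (s+40): 40 + j800 → |·| = √(40²+800²) = √641600 ≈ 801, ∠ = arctan(800/40) ≈ 87.14°
zero (s+80): 80 + j800 → |·| = √(80²+800²) = √646400 ≈ 803.99, ∠ = arctan(800/80) ≈ 84.29°
pole (s+20): 20 + j800 → |·| = √(20²+800²) = √640400 ≈ 800.25, ∠ = arctan(800/20) ≈ 88.57°
pole (s+500): 500 + j800 → |·| = √(500²+800²) = √890000 ≈ 943.4, ∠ = arctan(800/500) ≈ 57.99°
|G| = 500 · 6.44e+05 / 7.5496e+05 ≈ 426.51
Gain = 20 log₁₀(426.51) ≈ 52.60 dB
∠G = 171.43° − 146.56° = 24.87°

ω = 20: 42.3 dB, -6.7°; ω = 800: 52.6 dB, 24.9°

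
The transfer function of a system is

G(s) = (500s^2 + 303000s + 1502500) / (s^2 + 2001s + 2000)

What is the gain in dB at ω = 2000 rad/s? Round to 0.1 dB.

51.3 dB

Substitute s = j2000:
Numerator: 500(j2000)^2 + 303000(j2000) + 1502500 = -1998497500 + j606000000
Denominator: (j2000)^2 + 2001(j2000) + 2000 = -3998000 + j4002000
|N| = √(1998497500² + 606000000²) ≈ 2.0884e+09, ∠N ≈ 163.13°
|D| = √(3998000² + 4002000²) ≈ 5.6569e+06, ∠D ≈ 134.97°
|G| = 2.0884e+09 / 5.6569e+06 ≈ 369.18
Gain = 20 log₁₀(369.18) ≈ 51.34 dB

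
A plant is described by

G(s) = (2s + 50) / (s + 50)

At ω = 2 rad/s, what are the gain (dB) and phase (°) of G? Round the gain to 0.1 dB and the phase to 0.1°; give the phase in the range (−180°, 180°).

Substitute s = j2:
Numerator: 2(j2) + 50 = 50 + j4
Denominator: (j2) + 50 = 50 + j2
|N| = √(50² + 4²) ≈ 50.16, ∠N ≈ 4.57°
|D| = √(50² + 2²) ≈ 50.04, ∠D ≈ 2.29°
|G| = 50.16 / 50.04 ≈ 1.0024
Gain = 20 log₁₀(1.0024) ≈ 0.02 dB
∠G = 4.57° − 2.29° = 2.28°

0.0 dB, 2.3°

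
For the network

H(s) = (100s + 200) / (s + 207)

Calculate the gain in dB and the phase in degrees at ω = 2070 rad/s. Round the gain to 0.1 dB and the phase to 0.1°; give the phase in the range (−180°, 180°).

40.0 dB, 5.7°

Substitute s = j2070:
Numerator: 100(j2070) + 200 = 200 + j207000
Denominator: (j2070) + 207 = 207 + j2070
|N| = √(200² + 207000²) ≈ 2.07e+05, ∠N ≈ 89.94°
|D| = √(207² + 2070²) ≈ 2080.3, ∠D ≈ 84.29°
|H| = 2.07e+05 / 2080.3 ≈ 99.505
Gain = 20 log₁₀(99.505) ≈ 39.96 dB
∠H = 89.94° − 84.29° = 5.65°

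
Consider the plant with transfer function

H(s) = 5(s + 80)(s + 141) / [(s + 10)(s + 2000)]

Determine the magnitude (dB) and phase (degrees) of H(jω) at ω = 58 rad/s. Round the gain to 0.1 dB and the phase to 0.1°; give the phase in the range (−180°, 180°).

-3.9 dB, -23.6°

At s = jω = j58:
zero (s+80): 80 + j58 → |·| = √(80²+58²) = √9764 ≈ 98.813, ∠ = arctan(58/80) ≈ 35.94°
zero (s+141): 141 + j58 → |·| = √(141²+58²) = √23245 ≈ 152.46, ∠ = arctan(58/141) ≈ 22.36°
pole (s+10): 10 + j58 → |·| = √(10²+58²) = √3464 ≈ 58.856, ∠ = arctan(58/10) ≈ 80.22°
pole (s+2000): 2000 + j58 → |·| = √(2000²+58²) = √4003364 ≈ 2000.8, ∠ = arctan(58/2000) ≈ 1.66°
|H| = 5 · 15065 / 1.1776e+05 ≈ 0.63965
Gain = 20 log₁₀(0.63965) ≈ -3.88 dB
∠H = 58.30° − 81.88° = -23.58°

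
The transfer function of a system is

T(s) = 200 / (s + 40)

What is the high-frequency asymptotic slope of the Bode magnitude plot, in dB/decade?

-20 dB/decade

Each pole contributes −20 dB/decade at high frequency; each zero contributes +20 dB/decade.
Net: 0 zero(s) − 1 pole(s) → -20 dB/decade.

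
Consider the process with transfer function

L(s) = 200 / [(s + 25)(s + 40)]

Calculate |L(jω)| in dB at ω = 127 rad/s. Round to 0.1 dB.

At s = jω = j127:
pole (s+25): 25 + j127 → |·| = √(25²+127²) = √16754 ≈ 129.44, ∠ = arctan(127/25) ≈ 78.86°
pole (s+40): 40 + j127 → |·| = √(40²+127²) = √17729 ≈ 133.15, ∠ = arctan(127/40) ≈ 72.52°
|L| = 200 / 17235 ≈ 0.011604
Gain = 20 log₁₀(0.011604) ≈ -38.71 dB

-38.7 dB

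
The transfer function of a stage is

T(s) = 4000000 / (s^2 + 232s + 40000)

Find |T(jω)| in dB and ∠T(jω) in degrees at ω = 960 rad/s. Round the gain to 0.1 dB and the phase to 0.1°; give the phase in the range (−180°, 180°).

At s = jω = j960:
quadratic: (j960)² + 232·j960 + 40000 = -881600 + j222720 → |·| ≈ 9.093e+05, ∠ ≈ 165.82°
|T| = 4000000 / 9.093e+05 ≈ 4.399
Gain = 20 log₁₀(4.399) ≈ 12.87 dB
∠T = 0.00° − 165.82° = -165.82°

12.9 dB, -165.8°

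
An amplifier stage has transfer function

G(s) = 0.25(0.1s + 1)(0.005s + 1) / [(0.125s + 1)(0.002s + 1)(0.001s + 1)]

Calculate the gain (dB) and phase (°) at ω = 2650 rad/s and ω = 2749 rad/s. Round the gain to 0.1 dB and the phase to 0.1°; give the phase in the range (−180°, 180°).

At ω = 2650 rad/s:
zero (1 + j2650·0.1) = 1 + j265 → |·| ≈ 265, ∠ ≈ 89.78°
zero (1 + j2650·0.005) = 1 + j13.25 → |·| ≈ 13.288, ∠ ≈ 85.68°
pole (1 + j2650·0.125) = 1 + j331.25 → |·| ≈ 331.25, ∠ ≈ 89.83°
pole (1 + j2650·0.002) = 1 + j5.3 → |·| ≈ 5.3935, ∠ ≈ 79.32°
pole (1 + j2650·0.001) = 1 + j2.65 → |·| ≈ 2.8324, ∠ ≈ 69.33°
|G| = 0.25 · 265 · 13.288 / (331.25 · 5.3935 · 2.8324) ≈ 0.17397
Gain = 20 log₁₀(0.17397) ≈ -15.19 dB
∠G = (89.78° + 85.68°) − (89.83° + 79.32° + 69.33°) = -63.02°

At ω = 2749 rad/s:
zero (1 + j2749·0.1) = 1 + j274.9 → |·| ≈ 274.9, ∠ ≈ 89.79°
zero (1 + j2749·0.005) = 1 + j13.745 → |·| ≈ 13.781, ∠ ≈ 85.84°
pole (1 + j2749·0.125) = 1 + j343.625 → |·| ≈ 343.63, ∠ ≈ 89.83°
pole (1 + j2749·0.002) = 1 + j5.498 → |·| ≈ 5.5882, ∠ ≈ 79.69°
pole (1 + j2749·0.001) = 1 + j2.749 → |·| ≈ 2.9252, ∠ ≈ 70.01°
|G| = 0.25 · 274.9 · 13.781 / (343.63 · 5.5882 · 2.9252) ≈ 0.16861
Gain = 20 log₁₀(0.16861) ≈ -15.46 dB
∠G = (89.79° + 85.84°) − (89.83° + 79.69° + 70.01°) = -63.90°

ω = 2650: -15.2 dB, -63.0°; ω = 2749: -15.5 dB, -63.9°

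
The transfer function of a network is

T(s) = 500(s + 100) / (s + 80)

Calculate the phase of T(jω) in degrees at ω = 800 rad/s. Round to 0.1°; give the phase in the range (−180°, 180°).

-1.4°

At s = jω = j800:
zero (s+100): 100 + j800 → |·| = √(100²+800²) = √650000 ≈ 806.23, ∠ = arctan(800/100) ≈ 82.87°
pole (s+80): 80 + j800 → |·| = √(80²+800²) = √646400 ≈ 803.99, ∠ = arctan(800/80) ≈ 84.29°
∠T = 82.87° − 84.29° = -1.42°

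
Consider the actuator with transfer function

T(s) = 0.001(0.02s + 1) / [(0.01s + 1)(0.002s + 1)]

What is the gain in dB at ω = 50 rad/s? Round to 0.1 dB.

At ω = 50 rad/s:
zero (1 + j50·0.02) = 1 + j1 → |·| ≈ 1.4142, ∠ ≈ 45.00°
pole (1 + j50·0.01) = 1 + j0.5 → |·| ≈ 1.118, ∠ ≈ 26.57°
pole (1 + j50·0.002) = 1 + j0.1 → |·| ≈ 1.005, ∠ ≈ 5.71°
|T| = 0.001 · 1.4142 / (1.118 · 1.005) ≈ 0.0012586
Gain = 20 log₁₀(0.0012586) ≈ -58.00 dB

-58.0 dB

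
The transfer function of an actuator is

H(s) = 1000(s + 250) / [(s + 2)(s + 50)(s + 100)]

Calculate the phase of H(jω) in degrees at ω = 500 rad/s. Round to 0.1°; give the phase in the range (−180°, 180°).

At s = jω = j500:
zero (s+250): 250 + j500 → |·| = √(250²+500²) = √312500 ≈ 559.02, ∠ = arctan(500/250) ≈ 63.43°
pole (s+2): 2 + j500 → |·| = √(2²+500²) = √250004 ≈ 500, ∠ = arctan(500/2) ≈ 89.77°
pole (s+50): 50 + j500 → |·| = √(50²+500²) = √252500 ≈ 502.49, ∠ = arctan(500/50) ≈ 84.29°
pole (s+100): 100 + j500 → |·| = √(100²+500²) = √260000 ≈ 509.9, ∠ = arctan(500/100) ≈ 78.69°
∠H = 63.43° − 252.75° = -189.32° ≡ 170.68° (principal value)

170.7°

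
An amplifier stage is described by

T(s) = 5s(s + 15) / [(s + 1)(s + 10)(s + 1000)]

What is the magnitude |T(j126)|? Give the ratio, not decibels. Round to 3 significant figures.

At s = jω = j126:
zero (s+15): 15 + j126 → |·| = √(15²+126²) = √16101 ≈ 126.89, ∠ = arctan(126/15) ≈ 83.21°
zero at origin: s = j126 → |·| = 126, ∠ = 90.00°
pole (s+1): 1 + j126 → |·| = √(1²+126²) = √15877 ≈ 126, ∠ = arctan(126/1) ≈ 89.55°
pole (s+10): 10 + j126 → |·| = √(10²+126²) = √15976 ≈ 126.4, ∠ = arctan(126/10) ≈ 85.46°
pole (s+1000): 1000 + j126 → |·| = √(1000²+126²) = √1015876 ≈ 1007.9, ∠ = arctan(126/1000) ≈ 7.18°
|T| = 5 · 15988 / 1.6052e+07 ≈ 0.0049801

0.00498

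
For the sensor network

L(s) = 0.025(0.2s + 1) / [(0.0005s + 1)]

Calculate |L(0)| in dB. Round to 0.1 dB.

L(0) = 0.025 · 1 / 1 = 0.025
20 log₁₀(0.025) ≈ -32.04 dB

-32.0 dB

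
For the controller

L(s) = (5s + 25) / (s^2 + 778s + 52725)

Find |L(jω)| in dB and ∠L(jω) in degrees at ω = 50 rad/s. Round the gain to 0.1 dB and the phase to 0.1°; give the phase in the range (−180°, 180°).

-48.1 dB, 46.5°

Substitute s = j50:
Numerator: 5(j50) + 25 = 25 + j250
Denominator: (j50)^2 + 778(j50) + 52725 = 50225 + j38900
|N| = √(25² + 250²) ≈ 251.25, ∠N ≈ 84.29°
|D| = √(50225² + 38900²) ≈ 63528, ∠D ≈ 37.76°
|L| = 251.25 / 63528 ≈ 0.0039549
Gain = 20 log₁₀(0.0039549) ≈ -48.06 dB
∠L = 84.29° − 37.76° = 46.53°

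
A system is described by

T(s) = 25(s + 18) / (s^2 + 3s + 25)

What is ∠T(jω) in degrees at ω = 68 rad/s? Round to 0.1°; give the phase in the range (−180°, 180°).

-102.3°

At s = jω = j68:
zero (s+18): 18 + j68 → |·| = √(18²+68²) = √4948 ≈ 70.342, ∠ = arctan(68/18) ≈ 75.17°
quadratic: (j68)² + 3·j68 + 25 = -4599 + j204 → |·| ≈ 4603.5, ∠ ≈ 177.46°
∠T = 75.17° − 177.46° = -102.29°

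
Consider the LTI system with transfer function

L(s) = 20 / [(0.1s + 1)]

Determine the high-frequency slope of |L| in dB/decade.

Each pole contributes −20 dB/decade at high frequency; each zero contributes +20 dB/decade.
Net: 0 zero(s) − 1 pole(s) → -20 dB/decade.

-20 dB/decade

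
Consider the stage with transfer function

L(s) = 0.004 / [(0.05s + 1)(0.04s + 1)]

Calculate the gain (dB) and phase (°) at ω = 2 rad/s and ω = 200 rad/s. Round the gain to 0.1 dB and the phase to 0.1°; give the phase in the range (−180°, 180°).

ω = 2: -48.0 dB, -10.3°; ω = 200: -86.1 dB, -167.2°

At ω = 2 rad/s:
pole (1 + j2·0.05) = 1 + j0.1 → |·| ≈ 1.005, ∠ ≈ 5.71°
pole (1 + j2·0.04) = 1 + j0.08 → |·| ≈ 1.0032, ∠ ≈ 4.57°
|L| = 0.004 · 1 / (1.005 · 1.0032) ≈ 0.0039674
Gain = 20 log₁₀(0.0039674) ≈ -48.03 dB
∠L = (0°) − (5.71° + 4.57°) = -10.28°

At ω = 200 rad/s:
pole (1 + j200·0.05) = 1 + j10 → |·| ≈ 10.05, ∠ ≈ 84.29°
pole (1 + j200·0.04) = 1 + j8 → |·| ≈ 8.0623, ∠ ≈ 82.87°
|L| = 0.004 · 1 / (10.05 · 8.0623) ≈ 4.9367e-05
Gain = 20 log₁₀(4.9367e-05) ≈ -86.13 dB
∠L = (0°) − (84.29° + 82.87°) = -167.16°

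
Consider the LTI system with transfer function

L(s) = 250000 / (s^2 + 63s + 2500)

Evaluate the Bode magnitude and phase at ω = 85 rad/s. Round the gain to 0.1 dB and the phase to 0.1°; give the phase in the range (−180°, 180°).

At s = jω = j85:
quadratic: (j85)² + 63·j85 + 2500 = -4725 + j5355 → |·| ≈ 7141.5, ∠ ≈ 131.42°
|L| = 250000 / 7141.5 ≈ 35.007
Gain = 20 log₁₀(35.007) ≈ 30.88 dB
∠L = 0.00° − 131.42° = -131.42°

30.9 dB, -131.4°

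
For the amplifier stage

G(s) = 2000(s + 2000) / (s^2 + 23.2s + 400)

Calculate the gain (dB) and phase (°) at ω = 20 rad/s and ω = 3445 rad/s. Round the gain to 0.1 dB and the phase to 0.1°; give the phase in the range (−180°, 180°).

At s = jω = j20:
zero (s+2000): 2000 + j20 → |·| = √(2000²+20²) = √4000400 ≈ 2000.1, ∠ = arctan(20/2000) ≈ 0.57°
quadratic: (j20)² + 23.2·j20 + 400 = 0 + j464 → |·| ≈ 464, ∠ ≈ 90.00°
|G| = 2000 · 2000.1 / 464 ≈ 8621.1
Gain = 20 log₁₀(8621.1) ≈ 78.71 dB
∠G = 0.57° − 90.00° = -89.43°

At s = jω = j3445:
zero (s+2000): 2000 + j3445 → |·| = √(2000²+3445²) = √15868025 ≈ 3983.5, ∠ = arctan(3445/2000) ≈ 59.86°
quadratic: (j3445)² + 23.2·j3445 + 400 = -11867625 + j79924 → |·| ≈ 1.1868e+07, ∠ ≈ 179.61°
|G| = 2000 · 3983.5 / 1.1868e+07 ≈ 0.6713
Gain = 20 log₁₀(0.6713) ≈ -3.46 dB
∠G = 59.86° − 179.61° = -119.75°

ω = 20: 78.7 dB, -89.4°; ω = 3445: -3.5 dB, -119.8°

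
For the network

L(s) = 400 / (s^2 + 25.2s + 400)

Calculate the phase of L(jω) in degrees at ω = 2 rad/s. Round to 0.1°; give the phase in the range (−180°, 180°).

At s = jω = j2:
quadratic: (j2)² + 25.2·j2 + 400 = 396 + j50.4 → |·| ≈ 399.19, ∠ ≈ 7.25°
∠L = 0.00° − 7.25° = -7.25°

-7.3°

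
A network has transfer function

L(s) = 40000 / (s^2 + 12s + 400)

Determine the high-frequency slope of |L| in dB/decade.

Each pole contributes −20 dB/decade at high frequency; each zero contributes +20 dB/decade.
Net: 0 zero(s) − 2 pole(s) → -40 dB/decade.

-40 dB/decade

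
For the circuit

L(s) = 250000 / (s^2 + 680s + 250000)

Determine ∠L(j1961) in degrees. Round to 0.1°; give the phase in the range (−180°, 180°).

At s = jω = j1961:
quadratic: (j1961)² + 680·j1961 + 250000 = -3595521 + j1333480 → |·| ≈ 3.8348e+06, ∠ ≈ 159.65°
∠L = 0.00° − 159.65° = -159.65°

-159.7°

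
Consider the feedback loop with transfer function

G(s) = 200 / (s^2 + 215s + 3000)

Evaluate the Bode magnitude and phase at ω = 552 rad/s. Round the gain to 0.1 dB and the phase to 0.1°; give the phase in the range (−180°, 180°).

-64.2 dB, -158.5°

Substitute s = j552:
Numerator: 200 = 200 + j0
Denominator: (j552)^2 + 215(j552) + 3000 = -301704 + j118680
|N| = √(200² + 0²) ≈ 200, ∠N ≈ 0.00°
|D| = √(301704² + 118680²) ≈ 3.2421e+05, ∠D ≈ 158.53°
|G| = 200 / 3.2421e+05 ≈ 0.00061688
Gain = 20 log₁₀(0.00061688) ≈ -64.20 dB
∠G = 0.00° − 158.53° = -158.53°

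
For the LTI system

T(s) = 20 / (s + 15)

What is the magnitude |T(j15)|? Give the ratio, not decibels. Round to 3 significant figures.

0.943

Substitute s = j15:
Numerator: 20 = 20 + j0
Denominator: (j15) + 15 = 15 + j15
|N| = √(20² + 0²) ≈ 20, ∠N ≈ 0.00°
|D| = √(15² + 15²) ≈ 21.213, ∠D ≈ 45.00°
|T| = 20 / 21.213 ≈ 0.94282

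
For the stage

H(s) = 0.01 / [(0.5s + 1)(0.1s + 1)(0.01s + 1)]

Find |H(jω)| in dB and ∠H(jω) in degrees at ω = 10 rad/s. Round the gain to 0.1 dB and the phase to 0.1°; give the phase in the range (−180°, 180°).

At ω = 10 rad/s:
pole (1 + j10·0.5) = 1 + j5 → |·| ≈ 5.099, ∠ ≈ 78.69°
pole (1 + j10·0.1) = 1 + j1 → |·| ≈ 1.4142, ∠ ≈ 45.00°
pole (1 + j10·0.01) = 1 + j0.1 → |·| ≈ 1.005, ∠ ≈ 5.71°
|H| = 0.01 · 1 / (5.099 · 1.4142 · 1.005) ≈ 0.0013799
Gain = 20 log₁₀(0.0013799) ≈ -57.20 dB
∠H = (0°) − (78.69° + 45.00° + 5.71°) = -129.40°

-57.2 dB, -129.4°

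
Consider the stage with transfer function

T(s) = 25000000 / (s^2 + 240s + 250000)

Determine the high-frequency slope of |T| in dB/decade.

Each pole contributes −20 dB/decade at high frequency; each zero contributes +20 dB/decade.
Net: 0 zero(s) − 2 pole(s) → -40 dB/decade.

-40 dB/decade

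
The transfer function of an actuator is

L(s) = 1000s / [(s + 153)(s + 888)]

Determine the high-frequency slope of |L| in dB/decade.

-20 dB/decade

Each pole contributes −20 dB/decade at high frequency; each zero contributes +20 dB/decade.
Net: 1 zero(s) − 2 pole(s) → -20 dB/decade.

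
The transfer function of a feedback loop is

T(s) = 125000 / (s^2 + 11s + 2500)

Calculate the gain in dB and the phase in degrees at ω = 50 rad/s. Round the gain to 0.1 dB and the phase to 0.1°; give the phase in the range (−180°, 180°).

47.1 dB, -90.0°

At s = jω = j50:
quadratic: (j50)² + 11·j50 + 2500 = 0 + j550 → |·| ≈ 550, ∠ ≈ 90.00°
|T| = 125000 / 550 ≈ 227.27
Gain = 20 log₁₀(227.27) ≈ 47.13 dB
∠T = 0.00° − 90.00° = -90.00°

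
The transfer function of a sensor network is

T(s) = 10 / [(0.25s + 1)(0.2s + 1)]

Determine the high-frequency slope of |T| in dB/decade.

-40 dB/decade

Each pole contributes −20 dB/decade at high frequency; each zero contributes +20 dB/decade.
Net: 0 zero(s) − 2 pole(s) → -40 dB/decade.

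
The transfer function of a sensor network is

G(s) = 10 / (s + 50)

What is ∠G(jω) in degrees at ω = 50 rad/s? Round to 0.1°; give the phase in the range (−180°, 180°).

-45.0°

At s = jω = j50:
pole (s+50): 50 + j50 → |·| = √(50²+50²) = √5000 ≈ 70.711, ∠ = arctan(50/50) ≈ 45.00°
∠G = 0.00° − 45.00° = -45.00°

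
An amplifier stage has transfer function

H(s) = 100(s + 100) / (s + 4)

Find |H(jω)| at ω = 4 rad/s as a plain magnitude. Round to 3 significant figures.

At s = jω = j4:
zero (s+100): 100 + j4 → |·| = √(100²+4²) = √10016 ≈ 100.08, ∠ = arctan(4/100) ≈ 2.29°
pole (s+4): 4 + j4 → |·| = √(4²+4²) = √32 ≈ 5.6569, ∠ = arctan(4/4) ≈ 45.00°
|H| = 100 · 100.08 / 5.6569 ≈ 1769.2

1.77e+03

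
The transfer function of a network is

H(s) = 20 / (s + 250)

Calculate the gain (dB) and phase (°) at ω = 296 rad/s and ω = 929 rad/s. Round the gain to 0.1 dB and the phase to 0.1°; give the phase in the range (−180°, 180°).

ω = 296: -25.7 dB, -49.8°; ω = 929: -33.6 dB, -74.9°

At s = jω = j296:
pole (s+250): 250 + j296 → |·| = √(250²+296²) = √150116 ≈ 387.45, ∠ = arctan(296/250) ≈ 49.82°
|H| = 20 / 387.45 ≈ 0.05162
Gain = 20 log₁₀(0.05162) ≈ -25.74 dB
∠H = 0.00° − 49.82° = -49.82°

At s = jω = j929:
pole (s+250): 250 + j929 → |·| = √(250²+929²) = √925541 ≈ 962.05, ∠ = arctan(929/250) ≈ 74.94°
|H| = 20 / 962.05 ≈ 0.020789
Gain = 20 log₁₀(0.020789) ≈ -33.64 dB
∠H = 0.00° − 74.94° = -74.94°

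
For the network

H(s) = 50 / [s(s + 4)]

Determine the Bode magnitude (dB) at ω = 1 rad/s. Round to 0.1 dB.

21.7 dB

At s = jω = j1:
pole (s+4): 4 + j1 → |·| = √(4²+1²) = √17 ≈ 4.1231, ∠ = arctan(1/4) ≈ 14.04°
pole at origin: |s| = 1, ∠ = 90.00° (in denominator)
|H| = 50 / 4.1231 ≈ 12.127
Gain = 20 log₁₀(12.127) ≈ 21.68 dB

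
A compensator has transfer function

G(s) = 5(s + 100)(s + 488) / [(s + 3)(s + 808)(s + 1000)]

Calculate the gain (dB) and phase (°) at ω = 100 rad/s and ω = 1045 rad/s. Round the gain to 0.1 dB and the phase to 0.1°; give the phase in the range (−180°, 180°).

ω = 100: -47.3 dB, -44.5°; ω = 1045: -50.4 dB, -38.9°

At s = jω = j100:
zero (s+100): 100 + j100 → |·| = √(100²+100²) = √20000 ≈ 141.42, ∠ = arctan(100/100) ≈ 45.00°
zero (s+488): 488 + j100 → |·| = √(488²+100²) = √248144 ≈ 498.14, ∠ = arctan(100/488) ≈ 11.58°
pole (s+3): 3 + j100 → |·| = √(3²+100²) = √10009 ≈ 100.04, ∠ = arctan(100/3) ≈ 88.28°
pole (s+808): 808 + j100 → |·| = √(808²+100²) = √662864 ≈ 814.16, ∠ = arctan(100/808) ≈ 7.06°
pole (s+1000): 1000 + j100 → |·| = √(1000²+100²) = √1010000 ≈ 1005, ∠ = arctan(100/1000) ≈ 5.71°
|G| = 5 · 70447 / 8.1856e+07 ≈ 0.0043031
Gain = 20 log₁₀(0.0043031) ≈ -47.32 dB
∠G = 56.58° − 101.05° = -44.47°

At s = jω = j1045:
zero (s+100): 100 + j1045 → |·| = √(100²+1045²) = √1102025 ≈ 1049.8, ∠ = arctan(1045/100) ≈ 84.53°
zero (s+488): 488 + j1045 → |·| = √(488²+1045²) = √1330169 ≈ 1153.3, ∠ = arctan(1045/488) ≈ 64.97°
pole (s+3): 3 + j1045 → |·| = √(3²+1045²) = √1092034 ≈ 1045, ∠ = arctan(1045/3) ≈ 89.84°
pole (s+808): 808 + j1045 → |·| = √(808²+1045²) = √1744889 ≈ 1320.9, ∠ = arctan(1045/808) ≈ 52.29°
pole (s+1000): 1000 + j1045 → |·| = √(1000²+1045²) = √2092025 ≈ 1446.4, ∠ = arctan(1045/1000) ≈ 46.26°
|G| = 5 · 1.2107e+06 / 1.9965e+09 ≈ 0.0030321
Gain = 20 log₁₀(0.0030321) ≈ -50.37 dB
∠G = 149.50° − 188.39° = -38.89°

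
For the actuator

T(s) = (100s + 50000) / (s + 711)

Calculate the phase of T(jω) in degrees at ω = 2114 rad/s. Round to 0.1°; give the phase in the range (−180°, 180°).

5.3°

Substitute s = j2114:
Numerator: 100(j2114) + 50000 = 50000 + j211400
Denominator: (j2114) + 711 = 711 + j2114
|N| = √(50000² + 211400²) ≈ 2.1723e+05, ∠N ≈ 76.69°
|D| = √(711² + 2114²) ≈ 2230.4, ∠D ≈ 71.41°
∠T = 76.69° − 71.41° = 5.28°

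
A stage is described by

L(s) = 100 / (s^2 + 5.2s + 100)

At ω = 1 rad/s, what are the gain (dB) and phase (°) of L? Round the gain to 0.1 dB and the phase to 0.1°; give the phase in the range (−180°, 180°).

0.1 dB, -3.0°

At s = jω = j1:
quadratic: (j1)² + 5.2·j1 + 100 = 99 + j5.2 → |·| ≈ 99.136, ∠ ≈ 3.01°
|L| = 100 / 99.136 ≈ 1.0087
Gain = 20 log₁₀(1.0087) ≈ 0.08 dB
∠L = 0.00° − 3.01° = -3.01°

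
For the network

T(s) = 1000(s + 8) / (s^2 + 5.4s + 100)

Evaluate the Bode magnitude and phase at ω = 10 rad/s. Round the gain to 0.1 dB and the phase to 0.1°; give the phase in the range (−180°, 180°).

At s = jω = j10:
zero (s+8): 8 + j10 → |·| = √(8²+10²) = √164 ≈ 12.806, ∠ = arctan(10/8) ≈ 51.34°
quadratic: (j10)² + 5.4·j10 + 100 = 0 + j54 → |·| ≈ 54, ∠ ≈ 90.00°
|T| = 1000 · 12.806 / 54 ≈ 237.15
Gain = 20 log₁₀(237.15) ≈ 47.50 dB
∠T = 51.34° − 90.00° = -38.66°

47.5 dB, -38.7°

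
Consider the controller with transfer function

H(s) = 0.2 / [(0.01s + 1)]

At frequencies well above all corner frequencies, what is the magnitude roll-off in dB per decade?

Each pole contributes −20 dB/decade at high frequency; each zero contributes +20 dB/decade.
Net: 0 zero(s) − 1 pole(s) → -20 dB/decade.

-20 dB/decade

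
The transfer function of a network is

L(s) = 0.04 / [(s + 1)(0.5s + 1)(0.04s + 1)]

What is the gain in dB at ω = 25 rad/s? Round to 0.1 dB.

-80.9 dB

At ω = 25 rad/s:
pole (1 + j25·1) = 1 + j25 → |·| ≈ 25.02, ∠ ≈ 87.71°
pole (1 + j25·0.5) = 1 + j12.5 → |·| ≈ 12.54, ∠ ≈ 85.43°
pole (1 + j25·0.04) = 1 + j1 → |·| ≈ 1.4142, ∠ ≈ 45.00°
|L| = 0.04 · 1 / (25.02 · 12.54 · 1.4142) ≈ 9.015e-05
Gain = 20 log₁₀(9.015e-05) ≈ -80.90 dB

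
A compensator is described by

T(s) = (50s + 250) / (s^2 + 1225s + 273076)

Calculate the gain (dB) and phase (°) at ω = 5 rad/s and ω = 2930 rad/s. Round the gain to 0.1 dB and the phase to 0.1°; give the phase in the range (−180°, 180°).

Substitute s = j5:
Numerator: 50(j5) + 250 = 250 + j250
Denominator: (j5)^2 + 1225(j5) + 273076 = 273051 + j6125
|N| = √(250² + 250²) ≈ 353.55, ∠N ≈ 45.00°
|D| = √(273051² + 6125²) ≈ 2.7312e+05, ∠D ≈ 1.29°
|T| = 353.55 / 2.7312e+05 ≈ 0.0012945
Gain = 20 log₁₀(0.0012945) ≈ -57.76 dB
∠T = 45.00° − 1.29° = 43.71°

Substitute s = j2930:
Numerator: 50(j2930) + 250 = 250 + j146500
Denominator: (j2930)^2 + 1225(j2930) + 273076 = -8311824 + j3589250
|N| = √(250² + 146500²) ≈ 1.465e+05, ∠N ≈ 89.90°
|D| = √(8311824² + 3589250²) ≈ 9.0537e+06, ∠D ≈ 156.64°
|T| = 1.465e+05 / 9.0537e+06 ≈ 0.016181
Gain = 20 log₁₀(0.016181) ≈ -35.82 dB
∠T = 89.90° − 156.64° = -66.74°

ω = 5: -57.8 dB, 43.7°; ω = 2930: -35.8 dB, -66.7°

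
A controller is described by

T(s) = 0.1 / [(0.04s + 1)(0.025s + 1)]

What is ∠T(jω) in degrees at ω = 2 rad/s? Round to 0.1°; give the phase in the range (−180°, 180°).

-7.4°

At ω = 2 rad/s:
pole (1 + j2·0.04) = 1 + j0.08 → |·| ≈ 1.0032, ∠ ≈ 4.57°
pole (1 + j2·0.025) = 1 + j0.05 → |·| ≈ 1.0012, ∠ ≈ 2.86°
∠T = (0°) − (4.57° + 2.86°) = -7.43°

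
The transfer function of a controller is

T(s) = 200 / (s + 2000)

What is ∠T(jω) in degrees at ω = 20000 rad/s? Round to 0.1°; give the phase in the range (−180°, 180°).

At s = jω = j20000:
pole (s+2000): 2000 + j20000 → |·| = √(2000²+20000²) = √404000000 ≈ 20100, ∠ = arctan(20000/2000) ≈ 84.29°
∠T = 0.00° − 84.29° = -84.29°

-84.3°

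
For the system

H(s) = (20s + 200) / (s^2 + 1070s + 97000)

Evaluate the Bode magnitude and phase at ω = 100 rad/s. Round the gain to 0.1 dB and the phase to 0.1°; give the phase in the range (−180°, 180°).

Substitute s = j100:
Numerator: 20(j100) + 200 = 200 + j2000
Denominator: (j100)^2 + 1070(j100) + 97000 = 87000 + j107000
|N| = √(200² + 2000²) ≈ 2010, ∠N ≈ 84.29°
|D| = √(87000² + 107000²) ≈ 1.3791e+05, ∠D ≈ 50.89°
|H| = 2010 / 1.3791e+05 ≈ 0.014575
Gain = 20 log₁₀(0.014575) ≈ -36.73 dB
∠H = 84.29° − 50.89° = 33.40°

-36.7 dB, 33.4°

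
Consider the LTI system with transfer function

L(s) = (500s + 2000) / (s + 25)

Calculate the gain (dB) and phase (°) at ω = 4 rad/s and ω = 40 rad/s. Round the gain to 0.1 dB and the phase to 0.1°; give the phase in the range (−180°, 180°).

Substitute s = j4:
Numerator: 500(j4) + 2000 = 2000 + j2000
Denominator: (j4) + 25 = 25 + j4
|N| = √(2000² + 2000²) ≈ 2828.4, ∠N ≈ 45.00°
|D| = √(25² + 4²) ≈ 25.318, ∠D ≈ 9.09°
|L| = 2828.4 / 25.318 ≈ 111.71
Gain = 20 log₁₀(111.71) ≈ 40.96 dB
∠L = 45.00° − 9.09° = 35.91°

Substitute s = j40:
Numerator: 500(j40) + 2000 = 2000 + j20000
Denominator: (j40) + 25 = 25 + j40
|N| = √(2000² + 20000²) ≈ 20100, ∠N ≈ 84.29°
|D| = √(25² + 40²) ≈ 47.17, ∠D ≈ 57.99°
|L| = 20100 / 47.17 ≈ 426.12
Gain = 20 log₁₀(426.12) ≈ 52.59 dB
∠L = 84.29° − 57.99° = 26.30°

ω = 4: 41.0 dB, 35.9°; ω = 40: 52.6 dB, 26.3°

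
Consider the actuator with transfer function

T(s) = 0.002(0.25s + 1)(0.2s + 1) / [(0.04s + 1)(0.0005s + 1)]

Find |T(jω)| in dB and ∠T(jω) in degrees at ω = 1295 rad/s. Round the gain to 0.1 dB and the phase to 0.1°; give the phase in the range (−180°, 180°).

8.7 dB, 57.8°

At ω = 1295 rad/s:
zero (1 + j1295·0.25) = 1 + j323.75 → |·| ≈ 323.75, ∠ ≈ 89.82°
zero (1 + j1295·0.2) = 1 + j259 → |·| ≈ 259, ∠ ≈ 89.78°
pole (1 + j1295·0.04) = 1 + j51.8 → |·| ≈ 51.81, ∠ ≈ 88.89°
pole (1 + j1295·0.0005) = 1 + j0.6475 → |·| ≈ 1.1913, ∠ ≈ 32.92°
|T| = 0.002 · 323.75 · 259 / (51.81 · 1.1913) ≈ 2.7171
Gain = 20 log₁₀(2.7171) ≈ 8.68 dB
∠T = (89.82° + 89.78°) − (88.89° + 32.92°) = 57.79°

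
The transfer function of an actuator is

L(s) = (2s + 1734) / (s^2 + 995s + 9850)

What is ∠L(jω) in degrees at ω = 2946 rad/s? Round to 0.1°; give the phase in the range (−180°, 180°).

Substitute s = j2946:
Numerator: 2(j2946) + 1734 = 1734 + j5892
Denominator: (j2946)^2 + 995(j2946) + 9850 = -8669066 + j2931270
|N| = √(1734² + 5892²) ≈ 6141.9, ∠N ≈ 73.60°
|D| = √(8669066² + 2931270²) ≈ 9.1512e+06, ∠D ≈ 161.32°
∠L = 73.60° − 161.32° = -87.72°

-87.7°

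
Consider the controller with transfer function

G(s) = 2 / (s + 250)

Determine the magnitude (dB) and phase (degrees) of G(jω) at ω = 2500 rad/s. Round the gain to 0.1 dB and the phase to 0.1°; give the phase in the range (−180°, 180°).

At s = jω = j2500:
pole (s+250): 250 + j2500 → |·| = √(250²+2500²) = √6312500 ≈ 2512.5, ∠ = arctan(2500/250) ≈ 84.29°
|G| = 2 / 2512.5 ≈ 0.00079602
Gain = 20 log₁₀(0.00079602) ≈ -61.98 dB
∠G = 0.00° − 84.29° = -84.29°

-62.0 dB, -84.3°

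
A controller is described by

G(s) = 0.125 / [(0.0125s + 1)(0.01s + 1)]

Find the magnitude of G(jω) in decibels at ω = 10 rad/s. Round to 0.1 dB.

At ω = 10 rad/s:
pole (1 + j10·0.0125) = 1 + j0.125 → |·| ≈ 1.0078, ∠ ≈ 7.13°
pole (1 + j10·0.01) = 1 + j0.1 → |·| ≈ 1.005, ∠ ≈ 5.71°
|G| = 0.125 · 1 / (1.0078 · 1.005) ≈ 0.12342
Gain = 20 log₁₀(0.12342) ≈ -18.17 dB

-18.2 dB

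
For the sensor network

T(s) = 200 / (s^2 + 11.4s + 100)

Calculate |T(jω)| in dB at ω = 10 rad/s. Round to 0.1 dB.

At s = jω = j10:
quadratic: (j10)² + 11.4·j10 + 100 = 0 + j114 → |·| ≈ 114, ∠ ≈ 90.00°
|T| = 200 / 114 ≈ 1.7544
Gain = 20 log₁₀(1.7544) ≈ 4.88 dB

4.9 dB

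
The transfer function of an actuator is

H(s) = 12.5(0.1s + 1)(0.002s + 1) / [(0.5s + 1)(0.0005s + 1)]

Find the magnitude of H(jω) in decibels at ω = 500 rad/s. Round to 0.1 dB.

At ω = 500 rad/s:
zero (1 + j500·0.1) = 1 + j50 → |·| ≈ 50.01, ∠ ≈ 88.85°
zero (1 + j500·0.002) = 1 + j1 → |·| ≈ 1.4142, ∠ ≈ 45.00°
pole (1 + j500·0.5) = 1 + j250 → |·| ≈ 250, ∠ ≈ 89.77°
pole (1 + j500·0.0005) = 1 + j0.25 → |·| ≈ 1.0308, ∠ ≈ 14.04°
|H| = 12.5 · 50.01 · 1.4142 / (250 · 1.0308) ≈ 3.4305
Gain = 20 log₁₀(3.4305) ≈ 10.71 dB

10.7 dB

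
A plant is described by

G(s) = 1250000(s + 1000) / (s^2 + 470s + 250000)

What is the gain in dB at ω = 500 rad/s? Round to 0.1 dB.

At s = jω = j500:
zero (s+1000): 1000 + j500 → |·| = √(1000²+500²) = √1250000 ≈ 1118, ∠ = arctan(500/1000) ≈ 26.57°
quadratic: (j500)² + 470·j500 + 250000 = 0 + j235000 → |·| ≈ 2.35e+05, ∠ ≈ 90.00°
|G| = 1250000 · 1118 / 2.35e+05 ≈ 5946.8
Gain = 20 log₁₀(5946.8) ≈ 75.49 dB

75.5 dB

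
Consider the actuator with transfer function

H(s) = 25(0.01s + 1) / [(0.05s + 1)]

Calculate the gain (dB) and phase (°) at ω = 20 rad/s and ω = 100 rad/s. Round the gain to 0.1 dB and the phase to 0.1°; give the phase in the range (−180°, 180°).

At ω = 20 rad/s:
zero (1 + j20·0.01) = 1 + j0.2 → |·| ≈ 1.0198, ∠ ≈ 11.31°
pole (1 + j20·0.05) = 1 + j1 → |·| ≈ 1.4142, ∠ ≈ 45.00°
|H| = 25 · 1.0198 / (1.4142) ≈ 18.028
Gain = 20 log₁₀(18.028) ≈ 25.12 dB
∠H = (11.31°) − (45.00°) = -33.69°

At ω = 100 rad/s:
zero (1 + j100·0.01) = 1 + j1 → |·| ≈ 1.4142, ∠ ≈ 45.00°
pole (1 + j100·0.05) = 1 + j5 → |·| ≈ 5.099, ∠ ≈ 78.69°
|H| = 25 · 1.4142 / (5.099) ≈ 6.9337
Gain = 20 log₁₀(6.9337) ≈ 16.82 dB
∠H = (45.00°) − (78.69°) = -33.69°

ω = 20: 25.1 dB, -33.7°; ω = 100: 16.8 dB, -33.7°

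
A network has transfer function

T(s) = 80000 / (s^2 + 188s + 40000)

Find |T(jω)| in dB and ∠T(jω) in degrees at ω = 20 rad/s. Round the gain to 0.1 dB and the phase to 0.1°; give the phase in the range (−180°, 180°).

6.1 dB, -5.4°

At s = jω = j20:
quadratic: (j20)² + 188·j20 + 40000 = 39600 + j3760 → |·| ≈ 39778, ∠ ≈ 5.42°
|T| = 80000 / 39778 ≈ 2.0112
Gain = 20 log₁₀(2.0112) ≈ 6.07 dB
∠T = 0.00° − 5.42° = -5.42°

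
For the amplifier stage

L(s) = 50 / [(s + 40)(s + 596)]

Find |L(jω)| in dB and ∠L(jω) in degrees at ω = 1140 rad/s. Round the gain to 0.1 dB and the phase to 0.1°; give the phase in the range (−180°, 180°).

At s = jω = j1140:
pole (s+40): 40 + j1140 → |·| = √(40²+1140²) = √1301200 ≈ 1140.7, ∠ = arctan(1140/40) ≈ 87.99°
pole (s+596): 596 + j1140 → |·| = √(596²+1140²) = √1654816 ≈ 1286.4, ∠ = arctan(1140/596) ≈ 62.40°
|L| = 50 / 1.4674e+06 ≈ 3.4074e-05
Gain = 20 log₁₀(3.4074e-05) ≈ -89.35 dB
∠L = 0.00° − 150.39° = -150.39°

-89.4 dB, -150.4°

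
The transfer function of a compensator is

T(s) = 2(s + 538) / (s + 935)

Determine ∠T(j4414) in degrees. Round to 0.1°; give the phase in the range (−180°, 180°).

At s = jω = j4414:
zero (s+538): 538 + j4414 → |·| = √(538²+4414²) = √19772840 ≈ 4446.7, ∠ = arctan(4414/538) ≈ 83.05°
pole (s+935): 935 + j4414 → |·| = √(935²+4414²) = √20357621 ≈ 4511.9, ∠ = arctan(4414/935) ≈ 78.04°
∠T = 83.05° − 78.04° = 5.01°

5.0°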